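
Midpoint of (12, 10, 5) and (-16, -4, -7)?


Midpoint = ((12+-16)/2, (10+-4)/2, (5+-7)/2) = (-2, 3, -1)

(-2, 3, -1)


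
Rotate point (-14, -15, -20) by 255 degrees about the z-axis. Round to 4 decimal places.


x' = -14*cos(255) - -15*sin(255) = -10.8654
y' = -14*sin(255) + -15*cos(255) = 17.4052
z' = -20

(-10.8654, 17.4052, -20)


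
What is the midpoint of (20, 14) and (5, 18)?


Midpoint = ((20+5)/2, (14+18)/2) = (12.5, 16)

(12.5, 16)


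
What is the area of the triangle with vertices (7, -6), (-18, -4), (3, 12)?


Area = |x1(y2-y3) + x2(y3-y1) + x3(y1-y2)| / 2
= |7*(-4-12) + -18*(12--6) + 3*(-6--4)| / 2
= 221

221


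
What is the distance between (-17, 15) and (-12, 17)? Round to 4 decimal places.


d = sqrt((-12--17)^2 + (17-15)^2) = 5.3852

5.3852


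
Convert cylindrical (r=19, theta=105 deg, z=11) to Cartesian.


x = 19 * cos(105) = -4.9176
y = 19 * sin(105) = 18.3526
z = 11

(-4.9176, 18.3526, 11)


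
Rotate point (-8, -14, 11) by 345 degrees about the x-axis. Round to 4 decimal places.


x' = -8
y' = -14*cos(345) - 11*sin(345) = -10.676
z' = -14*sin(345) + 11*cos(345) = 14.2487

(-8, -10.676, 14.2487)


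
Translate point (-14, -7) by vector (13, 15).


Translation: (x+dx, y+dy) = (-14+13, -7+15) = (-1, 8)

(-1, 8)


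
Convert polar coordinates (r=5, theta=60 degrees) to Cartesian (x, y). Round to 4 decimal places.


x = 5 * cos(60) = 2.5
y = 5 * sin(60) = 4.3301

(2.5, 4.3301)


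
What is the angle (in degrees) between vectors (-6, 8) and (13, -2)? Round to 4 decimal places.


dot = -6*13 + 8*-2 = -94
|u| = 10, |v| = 13.1529
cos(angle) = -0.7147
angle = 135.6161 degrees

135.6161 degrees


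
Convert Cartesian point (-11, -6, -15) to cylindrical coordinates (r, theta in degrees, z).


r = sqrt((-11)^2 + (-6)^2) = 12.53
theta = atan2(-6, -11) = 208.6105 deg
z = -15

r = 12.53, theta = 208.6105 deg, z = -15


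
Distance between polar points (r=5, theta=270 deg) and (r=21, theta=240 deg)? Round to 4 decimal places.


d = sqrt(r1^2 + r2^2 - 2*r1*r2*cos(t2-t1))
d = sqrt(5^2 + 21^2 - 2*5*21*cos(240-270)) = 16.8563

16.8563


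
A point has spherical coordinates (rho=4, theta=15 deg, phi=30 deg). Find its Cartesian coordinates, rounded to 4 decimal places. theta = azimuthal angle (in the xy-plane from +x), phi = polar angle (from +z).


x = 4 * sin(30) * cos(15) = 1.9319
y = 4 * sin(30) * sin(15) = 0.5176
z = 4 * cos(30) = 3.4641

(1.9319, 0.5176, 3.4641)


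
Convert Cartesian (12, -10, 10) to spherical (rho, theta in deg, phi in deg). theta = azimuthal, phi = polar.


rho = sqrt(12^2 + (-10)^2 + 10^2) = 18.5472
theta = atan2(-10, 12) = 320.1944 deg
phi = acos(10/18.5472) = 57.3733 deg

rho = 18.5472, theta = 320.1944 deg, phi = 57.3733 deg


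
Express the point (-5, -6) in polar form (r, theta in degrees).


r = sqrt((-5)^2 + (-6)^2) = 7.8102
theta = atan2(-6, -5) = 230.1944 degrees

r = 7.8102, theta = 230.1944 degrees


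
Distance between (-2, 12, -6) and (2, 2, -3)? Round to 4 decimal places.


d = sqrt((2--2)^2 + (2-12)^2 + (-3--6)^2) = 11.1803

11.1803


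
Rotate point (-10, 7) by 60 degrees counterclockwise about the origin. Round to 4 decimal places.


x' = -10*cos(60) - 7*sin(60) = -11.0622
y' = -10*sin(60) + 7*cos(60) = -5.1603

(-11.0622, -5.1603)


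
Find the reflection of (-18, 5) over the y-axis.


Reflection across y-axis: (x, y) -> (-x, y)
(-18, 5) -> (18, 5)

(18, 5)


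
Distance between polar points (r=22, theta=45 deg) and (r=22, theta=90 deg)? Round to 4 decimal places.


d = sqrt(r1^2 + r2^2 - 2*r1*r2*cos(t2-t1))
d = sqrt(22^2 + 22^2 - 2*22*22*cos(90-45)) = 16.8381

16.8381


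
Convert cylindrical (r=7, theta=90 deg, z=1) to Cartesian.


x = 7 * cos(90) = 0
y = 7 * sin(90) = 7
z = 1

(0, 7, 1)


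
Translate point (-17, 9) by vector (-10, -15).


Translation: (x+dx, y+dy) = (-17+-10, 9+-15) = (-27, -6)

(-27, -6)


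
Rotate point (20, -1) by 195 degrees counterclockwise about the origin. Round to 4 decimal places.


x' = 20*cos(195) - -1*sin(195) = -19.5773
y' = 20*sin(195) + -1*cos(195) = -4.2105

(-19.5773, -4.2105)


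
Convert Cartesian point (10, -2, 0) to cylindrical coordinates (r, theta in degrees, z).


r = sqrt(10^2 + (-2)^2) = 10.198
theta = atan2(-2, 10) = 348.6901 deg
z = 0

r = 10.198, theta = 348.6901 deg, z = 0


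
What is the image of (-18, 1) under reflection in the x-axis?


Reflection across x-axis: (x, y) -> (x, -y)
(-18, 1) -> (-18, -1)

(-18, -1)


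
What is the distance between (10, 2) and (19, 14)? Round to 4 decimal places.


d = sqrt((19-10)^2 + (14-2)^2) = 15

15


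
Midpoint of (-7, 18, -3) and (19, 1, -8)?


Midpoint = ((-7+19)/2, (18+1)/2, (-3+-8)/2) = (6, 9.5, -5.5)

(6, 9.5, -5.5)


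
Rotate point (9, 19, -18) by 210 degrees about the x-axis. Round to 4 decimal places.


x' = 9
y' = 19*cos(210) - -18*sin(210) = -25.4545
z' = 19*sin(210) + -18*cos(210) = 6.0885

(9, -25.4545, 6.0885)


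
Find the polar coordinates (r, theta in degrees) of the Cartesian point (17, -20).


r = sqrt(17^2 + (-20)^2) = 26.2488
theta = atan2(-20, 17) = 310.3645 degrees

r = 26.2488, theta = 310.3645 degrees


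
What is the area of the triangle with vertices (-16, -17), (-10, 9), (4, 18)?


Area = |x1(y2-y3) + x2(y3-y1) + x3(y1-y2)| / 2
= |-16*(9-18) + -10*(18--17) + 4*(-17-9)| / 2
= 155

155


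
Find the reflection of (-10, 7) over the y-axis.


Reflection across y-axis: (x, y) -> (-x, y)
(-10, 7) -> (10, 7)

(10, 7)


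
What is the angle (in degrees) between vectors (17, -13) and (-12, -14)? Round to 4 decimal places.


dot = 17*-12 + -13*-14 = -22
|u| = 21.4009, |v| = 18.4391
cos(angle) = -0.0558
angle = 93.1959 degrees

93.1959 degrees


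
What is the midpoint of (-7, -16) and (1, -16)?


Midpoint = ((-7+1)/2, (-16+-16)/2) = (-3, -16)

(-3, -16)


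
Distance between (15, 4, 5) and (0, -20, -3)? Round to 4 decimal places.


d = sqrt((0-15)^2 + (-20-4)^2 + (-3-5)^2) = 29.4109

29.4109


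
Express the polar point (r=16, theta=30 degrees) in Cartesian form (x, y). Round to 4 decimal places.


x = 16 * cos(30) = 13.8564
y = 16 * sin(30) = 8

(13.8564, 8)


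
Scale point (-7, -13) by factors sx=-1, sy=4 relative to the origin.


Scaling: (x*sx, y*sy) = (-7*-1, -13*4) = (7, -52)

(7, -52)


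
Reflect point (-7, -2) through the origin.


Reflection through origin: (x, y) -> (-x, -y)
(-7, -2) -> (7, 2)

(7, 2)


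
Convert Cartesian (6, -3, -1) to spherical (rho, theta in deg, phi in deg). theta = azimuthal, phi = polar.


rho = sqrt(6^2 + (-3)^2 + (-1)^2) = 6.7823
theta = atan2(-3, 6) = 333.4349 deg
phi = acos(-1/6.7823) = 98.4787 deg

rho = 6.7823, theta = 333.4349 deg, phi = 98.4787 deg


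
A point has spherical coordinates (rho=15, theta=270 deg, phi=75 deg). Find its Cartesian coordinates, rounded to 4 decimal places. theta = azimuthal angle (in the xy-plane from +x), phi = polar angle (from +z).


x = 15 * sin(75) * cos(270) = 0
y = 15 * sin(75) * sin(270) = -14.4889
z = 15 * cos(75) = 3.8823

(0, -14.4889, 3.8823)


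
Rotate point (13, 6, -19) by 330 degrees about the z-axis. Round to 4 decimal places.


x' = 13*cos(330) - 6*sin(330) = 14.2583
y' = 13*sin(330) + 6*cos(330) = -1.3038
z' = -19

(14.2583, -1.3038, -19)


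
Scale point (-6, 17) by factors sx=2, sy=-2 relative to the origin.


Scaling: (x*sx, y*sy) = (-6*2, 17*-2) = (-12, -34)

(-12, -34)


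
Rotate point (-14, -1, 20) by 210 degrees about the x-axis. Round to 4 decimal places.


x' = -14
y' = -1*cos(210) - 20*sin(210) = 10.866
z' = -1*sin(210) + 20*cos(210) = -16.8205

(-14, 10.866, -16.8205)


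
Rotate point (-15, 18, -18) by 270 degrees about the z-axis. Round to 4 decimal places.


x' = -15*cos(270) - 18*sin(270) = 18
y' = -15*sin(270) + 18*cos(270) = 15
z' = -18

(18, 15, -18)


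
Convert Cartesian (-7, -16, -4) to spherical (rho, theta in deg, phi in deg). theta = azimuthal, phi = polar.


rho = sqrt((-7)^2 + (-16)^2 + (-4)^2) = 17.9165
theta = atan2(-16, -7) = 246.3706 deg
phi = acos(-4/17.9165) = 102.9005 deg

rho = 17.9165, theta = 246.3706 deg, phi = 102.9005 deg


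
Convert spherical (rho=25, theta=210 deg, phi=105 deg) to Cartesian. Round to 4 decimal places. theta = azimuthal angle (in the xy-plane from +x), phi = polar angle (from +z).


x = 25 * sin(105) * cos(210) = -20.9129
y = 25 * sin(105) * sin(210) = -12.0741
z = 25 * cos(105) = -6.4705

(-20.9129, -12.0741, -6.4705)


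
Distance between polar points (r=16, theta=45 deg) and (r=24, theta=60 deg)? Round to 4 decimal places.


d = sqrt(r1^2 + r2^2 - 2*r1*r2*cos(t2-t1))
d = sqrt(16^2 + 24^2 - 2*16*24*cos(60-45)) = 9.4957

9.4957


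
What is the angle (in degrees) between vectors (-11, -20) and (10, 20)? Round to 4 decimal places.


dot = -11*10 + -20*20 = -510
|u| = 22.8254, |v| = 22.3607
cos(angle) = -0.9992
angle = 177.7543 degrees

177.7543 degrees


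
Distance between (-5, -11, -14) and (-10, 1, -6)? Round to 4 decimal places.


d = sqrt((-10--5)^2 + (1--11)^2 + (-6--14)^2) = 15.2643

15.2643


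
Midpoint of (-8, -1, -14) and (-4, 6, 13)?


Midpoint = ((-8+-4)/2, (-1+6)/2, (-14+13)/2) = (-6, 2.5, -0.5)

(-6, 2.5, -0.5)


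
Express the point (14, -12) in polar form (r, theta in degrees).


r = sqrt(14^2 + (-12)^2) = 18.4391
theta = atan2(-12, 14) = 319.3987 degrees

r = 18.4391, theta = 319.3987 degrees


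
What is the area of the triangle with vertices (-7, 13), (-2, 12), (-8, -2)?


Area = |x1(y2-y3) + x2(y3-y1) + x3(y1-y2)| / 2
= |-7*(12--2) + -2*(-2-13) + -8*(13-12)| / 2
= 38

38


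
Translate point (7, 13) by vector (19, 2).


Translation: (x+dx, y+dy) = (7+19, 13+2) = (26, 15)

(26, 15)


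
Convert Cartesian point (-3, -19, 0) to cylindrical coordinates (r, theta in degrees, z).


r = sqrt((-3)^2 + (-19)^2) = 19.2354
theta = atan2(-19, -3) = 261.0274 deg
z = 0

r = 19.2354, theta = 261.0274 deg, z = 0


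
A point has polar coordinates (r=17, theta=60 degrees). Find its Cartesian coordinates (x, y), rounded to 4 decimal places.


x = 17 * cos(60) = 8.5
y = 17 * sin(60) = 14.7224

(8.5, 14.7224)


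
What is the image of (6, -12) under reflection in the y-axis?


Reflection across y-axis: (x, y) -> (-x, y)
(6, -12) -> (-6, -12)

(-6, -12)


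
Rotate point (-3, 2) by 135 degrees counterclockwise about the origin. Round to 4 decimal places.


x' = -3*cos(135) - 2*sin(135) = 0.7071
y' = -3*sin(135) + 2*cos(135) = -3.5355

(0.7071, -3.5355)


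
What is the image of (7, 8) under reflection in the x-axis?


Reflection across x-axis: (x, y) -> (x, -y)
(7, 8) -> (7, -8)

(7, -8)


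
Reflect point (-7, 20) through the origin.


Reflection through origin: (x, y) -> (-x, -y)
(-7, 20) -> (7, -20)

(7, -20)


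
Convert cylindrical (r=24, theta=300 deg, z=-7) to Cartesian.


x = 24 * cos(300) = 12
y = 24 * sin(300) = -20.7846
z = -7

(12, -20.7846, -7)


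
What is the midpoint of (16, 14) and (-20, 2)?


Midpoint = ((16+-20)/2, (14+2)/2) = (-2, 8)

(-2, 8)


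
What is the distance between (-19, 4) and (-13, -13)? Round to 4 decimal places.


d = sqrt((-13--19)^2 + (-13-4)^2) = 18.0278

18.0278


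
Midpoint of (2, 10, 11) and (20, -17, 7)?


Midpoint = ((2+20)/2, (10+-17)/2, (11+7)/2) = (11, -3.5, 9)

(11, -3.5, 9)


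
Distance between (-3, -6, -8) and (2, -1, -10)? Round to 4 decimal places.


d = sqrt((2--3)^2 + (-1--6)^2 + (-10--8)^2) = 7.3485

7.3485


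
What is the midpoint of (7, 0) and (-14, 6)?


Midpoint = ((7+-14)/2, (0+6)/2) = (-3.5, 3)

(-3.5, 3)


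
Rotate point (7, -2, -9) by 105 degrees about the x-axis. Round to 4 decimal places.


x' = 7
y' = -2*cos(105) - -9*sin(105) = 9.211
z' = -2*sin(105) + -9*cos(105) = 0.3975

(7, 9.211, 0.3975)


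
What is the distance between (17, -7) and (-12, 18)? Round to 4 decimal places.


d = sqrt((-12-17)^2 + (18--7)^2) = 38.2884

38.2884


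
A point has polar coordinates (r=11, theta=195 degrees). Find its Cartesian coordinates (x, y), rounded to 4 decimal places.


x = 11 * cos(195) = -10.6252
y = 11 * sin(195) = -2.847

(-10.6252, -2.847)


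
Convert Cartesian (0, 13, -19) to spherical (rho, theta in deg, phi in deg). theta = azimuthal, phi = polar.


rho = sqrt(0^2 + 13^2 + (-19)^2) = 23.0217
theta = atan2(13, 0) = 90 deg
phi = acos(-19/23.0217) = 145.6197 deg

rho = 23.0217, theta = 90 deg, phi = 145.6197 deg


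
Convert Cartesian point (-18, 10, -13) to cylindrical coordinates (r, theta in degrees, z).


r = sqrt((-18)^2 + 10^2) = 20.5913
theta = atan2(10, -18) = 150.9454 deg
z = -13

r = 20.5913, theta = 150.9454 deg, z = -13


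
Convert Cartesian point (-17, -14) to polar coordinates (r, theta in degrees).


r = sqrt((-17)^2 + (-14)^2) = 22.0227
theta = atan2(-14, -17) = 219.4725 degrees

r = 22.0227, theta = 219.4725 degrees


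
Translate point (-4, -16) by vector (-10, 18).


Translation: (x+dx, y+dy) = (-4+-10, -16+18) = (-14, 2)

(-14, 2)


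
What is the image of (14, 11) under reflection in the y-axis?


Reflection across y-axis: (x, y) -> (-x, y)
(14, 11) -> (-14, 11)

(-14, 11)


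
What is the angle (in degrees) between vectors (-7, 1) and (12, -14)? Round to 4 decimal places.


dot = -7*12 + 1*-14 = -98
|u| = 7.0711, |v| = 18.4391
cos(angle) = -0.7516
angle = 138.7314 degrees

138.7314 degrees


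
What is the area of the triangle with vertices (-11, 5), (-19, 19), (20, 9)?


Area = |x1(y2-y3) + x2(y3-y1) + x3(y1-y2)| / 2
= |-11*(19-9) + -19*(9-5) + 20*(5-19)| / 2
= 233

233


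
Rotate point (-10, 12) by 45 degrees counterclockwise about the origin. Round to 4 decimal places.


x' = -10*cos(45) - 12*sin(45) = -15.5563
y' = -10*sin(45) + 12*cos(45) = 1.4142

(-15.5563, 1.4142)


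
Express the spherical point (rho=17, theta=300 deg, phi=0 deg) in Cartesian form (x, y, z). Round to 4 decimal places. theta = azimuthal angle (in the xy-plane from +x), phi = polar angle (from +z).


x = 17 * sin(0) * cos(300) = 0
y = 17 * sin(0) * sin(300) = 0
z = 17 * cos(0) = 17

(0, 0, 17)


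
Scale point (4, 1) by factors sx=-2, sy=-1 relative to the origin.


Scaling: (x*sx, y*sy) = (4*-2, 1*-1) = (-8, -1)

(-8, -1)


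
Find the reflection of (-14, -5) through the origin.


Reflection through origin: (x, y) -> (-x, -y)
(-14, -5) -> (14, 5)

(14, 5)


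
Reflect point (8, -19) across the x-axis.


Reflection across x-axis: (x, y) -> (x, -y)
(8, -19) -> (8, 19)

(8, 19)


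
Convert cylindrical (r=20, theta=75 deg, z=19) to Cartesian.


x = 20 * cos(75) = 5.1764
y = 20 * sin(75) = 19.3185
z = 19

(5.1764, 19.3185, 19)


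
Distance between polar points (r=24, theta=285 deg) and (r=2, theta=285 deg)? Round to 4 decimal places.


d = sqrt(r1^2 + r2^2 - 2*r1*r2*cos(t2-t1))
d = sqrt(24^2 + 2^2 - 2*24*2*cos(285-285)) = 22

22


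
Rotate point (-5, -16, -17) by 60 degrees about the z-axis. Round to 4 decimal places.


x' = -5*cos(60) - -16*sin(60) = 11.3564
y' = -5*sin(60) + -16*cos(60) = -12.3301
z' = -17

(11.3564, -12.3301, -17)


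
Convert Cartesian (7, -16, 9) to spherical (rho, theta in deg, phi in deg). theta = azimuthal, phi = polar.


rho = sqrt(7^2 + (-16)^2 + 9^2) = 19.6469
theta = atan2(-16, 7) = 293.6294 deg
phi = acos(9/19.6469) = 62.7362 deg

rho = 19.6469, theta = 293.6294 deg, phi = 62.7362 deg


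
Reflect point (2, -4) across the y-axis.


Reflection across y-axis: (x, y) -> (-x, y)
(2, -4) -> (-2, -4)

(-2, -4)


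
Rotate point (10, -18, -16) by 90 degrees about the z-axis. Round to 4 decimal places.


x' = 10*cos(90) - -18*sin(90) = 18
y' = 10*sin(90) + -18*cos(90) = 10
z' = -16

(18, 10, -16)


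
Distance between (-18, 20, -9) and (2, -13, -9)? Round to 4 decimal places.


d = sqrt((2--18)^2 + (-13-20)^2 + (-9--9)^2) = 38.5876

38.5876


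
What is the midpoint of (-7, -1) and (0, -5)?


Midpoint = ((-7+0)/2, (-1+-5)/2) = (-3.5, -3)

(-3.5, -3)


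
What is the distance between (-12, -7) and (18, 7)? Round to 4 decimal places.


d = sqrt((18--12)^2 + (7--7)^2) = 33.1059

33.1059


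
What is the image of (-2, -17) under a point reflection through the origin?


Reflection through origin: (x, y) -> (-x, -y)
(-2, -17) -> (2, 17)

(2, 17)


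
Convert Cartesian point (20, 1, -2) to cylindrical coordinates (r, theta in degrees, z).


r = sqrt(20^2 + 1^2) = 20.025
theta = atan2(1, 20) = 2.8624 deg
z = -2

r = 20.025, theta = 2.8624 deg, z = -2


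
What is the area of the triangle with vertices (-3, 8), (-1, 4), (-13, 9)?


Area = |x1(y2-y3) + x2(y3-y1) + x3(y1-y2)| / 2
= |-3*(4-9) + -1*(9-8) + -13*(8-4)| / 2
= 19

19


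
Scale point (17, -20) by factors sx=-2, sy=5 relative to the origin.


Scaling: (x*sx, y*sy) = (17*-2, -20*5) = (-34, -100)

(-34, -100)


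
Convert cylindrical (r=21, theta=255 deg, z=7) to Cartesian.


x = 21 * cos(255) = -5.4352
y = 21 * sin(255) = -20.2844
z = 7

(-5.4352, -20.2844, 7)


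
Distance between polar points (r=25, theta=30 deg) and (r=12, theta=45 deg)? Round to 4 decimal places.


d = sqrt(r1^2 + r2^2 - 2*r1*r2*cos(t2-t1))
d = sqrt(25^2 + 12^2 - 2*25*12*cos(45-30)) = 13.7639

13.7639


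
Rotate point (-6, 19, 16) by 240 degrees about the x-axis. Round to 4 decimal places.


x' = -6
y' = 19*cos(240) - 16*sin(240) = 4.3564
z' = 19*sin(240) + 16*cos(240) = -24.4545

(-6, 4.3564, -24.4545)


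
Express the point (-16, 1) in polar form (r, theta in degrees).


r = sqrt((-16)^2 + 1^2) = 16.0312
theta = atan2(1, -16) = 176.4237 degrees

r = 16.0312, theta = 176.4237 degrees


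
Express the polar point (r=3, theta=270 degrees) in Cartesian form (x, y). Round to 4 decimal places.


x = 3 * cos(270) = 0
y = 3 * sin(270) = -3

(0, -3)


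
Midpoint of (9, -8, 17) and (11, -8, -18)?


Midpoint = ((9+11)/2, (-8+-8)/2, (17+-18)/2) = (10, -8, -0.5)

(10, -8, -0.5)


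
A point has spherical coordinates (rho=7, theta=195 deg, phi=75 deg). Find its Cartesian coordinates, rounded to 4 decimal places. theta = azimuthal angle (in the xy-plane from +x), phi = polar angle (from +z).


x = 7 * sin(75) * cos(195) = -6.5311
y = 7 * sin(75) * sin(195) = -1.75
z = 7 * cos(75) = 1.8117

(-6.5311, -1.75, 1.8117)


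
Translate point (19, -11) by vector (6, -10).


Translation: (x+dx, y+dy) = (19+6, -11+-10) = (25, -21)

(25, -21)


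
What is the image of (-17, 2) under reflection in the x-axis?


Reflection across x-axis: (x, y) -> (x, -y)
(-17, 2) -> (-17, -2)

(-17, -2)


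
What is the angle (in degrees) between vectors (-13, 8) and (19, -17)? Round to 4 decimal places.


dot = -13*19 + 8*-17 = -383
|u| = 15.2643, |v| = 25.4951
cos(angle) = -0.9842
angle = 169.7873 degrees

169.7873 degrees


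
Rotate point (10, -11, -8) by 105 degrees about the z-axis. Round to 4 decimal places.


x' = 10*cos(105) - -11*sin(105) = 8.037
y' = 10*sin(105) + -11*cos(105) = 12.5063
z' = -8

(8.037, 12.5063, -8)


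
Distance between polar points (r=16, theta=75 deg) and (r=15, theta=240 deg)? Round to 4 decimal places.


d = sqrt(r1^2 + r2^2 - 2*r1*r2*cos(t2-t1))
d = sqrt(16^2 + 15^2 - 2*16*15*cos(240-75)) = 30.7351

30.7351


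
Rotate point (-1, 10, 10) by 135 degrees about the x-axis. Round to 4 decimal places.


x' = -1
y' = 10*cos(135) - 10*sin(135) = -14.1421
z' = 10*sin(135) + 10*cos(135) = 0

(-1, -14.1421, 0)


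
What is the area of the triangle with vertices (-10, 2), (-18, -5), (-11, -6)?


Area = |x1(y2-y3) + x2(y3-y1) + x3(y1-y2)| / 2
= |-10*(-5--6) + -18*(-6-2) + -11*(2--5)| / 2
= 28.5

28.5


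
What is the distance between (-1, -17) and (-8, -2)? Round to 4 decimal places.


d = sqrt((-8--1)^2 + (-2--17)^2) = 16.5529

16.5529


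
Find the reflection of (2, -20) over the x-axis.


Reflection across x-axis: (x, y) -> (x, -y)
(2, -20) -> (2, 20)

(2, 20)


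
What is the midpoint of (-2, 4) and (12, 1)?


Midpoint = ((-2+12)/2, (4+1)/2) = (5, 2.5)

(5, 2.5)


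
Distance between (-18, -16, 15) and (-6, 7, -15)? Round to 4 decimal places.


d = sqrt((-6--18)^2 + (7--16)^2 + (-15-15)^2) = 39.6611

39.6611


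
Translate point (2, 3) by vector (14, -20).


Translation: (x+dx, y+dy) = (2+14, 3+-20) = (16, -17)

(16, -17)


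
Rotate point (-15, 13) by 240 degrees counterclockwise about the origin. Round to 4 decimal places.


x' = -15*cos(240) - 13*sin(240) = 18.7583
y' = -15*sin(240) + 13*cos(240) = 6.4904

(18.7583, 6.4904)


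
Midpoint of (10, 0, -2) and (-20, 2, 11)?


Midpoint = ((10+-20)/2, (0+2)/2, (-2+11)/2) = (-5, 1, 4.5)

(-5, 1, 4.5)


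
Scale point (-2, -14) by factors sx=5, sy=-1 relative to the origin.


Scaling: (x*sx, y*sy) = (-2*5, -14*-1) = (-10, 14)

(-10, 14)


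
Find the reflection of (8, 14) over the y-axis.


Reflection across y-axis: (x, y) -> (-x, y)
(8, 14) -> (-8, 14)

(-8, 14)


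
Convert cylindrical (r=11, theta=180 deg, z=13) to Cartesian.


x = 11 * cos(180) = -11
y = 11 * sin(180) = 0
z = 13

(-11, 0, 13)


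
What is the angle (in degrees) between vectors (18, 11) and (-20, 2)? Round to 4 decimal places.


dot = 18*-20 + 11*2 = -338
|u| = 21.095, |v| = 20.0998
cos(angle) = -0.7972
angle = 142.8598 degrees

142.8598 degrees


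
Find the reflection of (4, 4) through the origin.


Reflection through origin: (x, y) -> (-x, -y)
(4, 4) -> (-4, -4)

(-4, -4)


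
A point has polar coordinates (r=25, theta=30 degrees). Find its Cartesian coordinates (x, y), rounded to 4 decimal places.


x = 25 * cos(30) = 21.6506
y = 25 * sin(30) = 12.5

(21.6506, 12.5)


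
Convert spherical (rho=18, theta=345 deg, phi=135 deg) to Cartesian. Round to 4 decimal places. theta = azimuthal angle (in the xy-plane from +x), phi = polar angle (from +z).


x = 18 * sin(135) * cos(345) = 12.2942
y = 18 * sin(135) * sin(345) = -3.2942
z = 18 * cos(135) = -12.7279

(12.2942, -3.2942, -12.7279)


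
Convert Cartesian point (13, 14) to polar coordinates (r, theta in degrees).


r = sqrt(13^2 + 14^2) = 19.105
theta = atan2(14, 13) = 47.1211 degrees

r = 19.105, theta = 47.1211 degrees


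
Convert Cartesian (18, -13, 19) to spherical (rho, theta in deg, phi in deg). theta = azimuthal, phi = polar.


rho = sqrt(18^2 + (-13)^2 + 19^2) = 29.2233
theta = atan2(-13, 18) = 324.1623 deg
phi = acos(19/29.2233) = 49.4458 deg

rho = 29.2233, theta = 324.1623 deg, phi = 49.4458 deg


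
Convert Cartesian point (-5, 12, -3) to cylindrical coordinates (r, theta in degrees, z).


r = sqrt((-5)^2 + 12^2) = 13
theta = atan2(12, -5) = 112.6199 deg
z = -3

r = 13, theta = 112.6199 deg, z = -3


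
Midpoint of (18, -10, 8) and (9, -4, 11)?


Midpoint = ((18+9)/2, (-10+-4)/2, (8+11)/2) = (13.5, -7, 9.5)

(13.5, -7, 9.5)


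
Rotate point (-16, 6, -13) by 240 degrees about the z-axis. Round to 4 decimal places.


x' = -16*cos(240) - 6*sin(240) = 13.1962
y' = -16*sin(240) + 6*cos(240) = 10.8564
z' = -13

(13.1962, 10.8564, -13)


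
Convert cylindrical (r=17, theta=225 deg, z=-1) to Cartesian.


x = 17 * cos(225) = -12.0208
y = 17 * sin(225) = -12.0208
z = -1

(-12.0208, -12.0208, -1)


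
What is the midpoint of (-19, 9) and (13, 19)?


Midpoint = ((-19+13)/2, (9+19)/2) = (-3, 14)

(-3, 14)


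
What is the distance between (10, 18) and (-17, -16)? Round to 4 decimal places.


d = sqrt((-17-10)^2 + (-16-18)^2) = 43.4166

43.4166


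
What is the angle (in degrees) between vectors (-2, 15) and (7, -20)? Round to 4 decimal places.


dot = -2*7 + 15*-20 = -314
|u| = 15.1327, |v| = 21.1896
cos(angle) = -0.9792
angle = 168.3046 degrees

168.3046 degrees


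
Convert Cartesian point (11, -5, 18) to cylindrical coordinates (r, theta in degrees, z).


r = sqrt(11^2 + (-5)^2) = 12.083
theta = atan2(-5, 11) = 335.556 deg
z = 18

r = 12.083, theta = 335.556 deg, z = 18


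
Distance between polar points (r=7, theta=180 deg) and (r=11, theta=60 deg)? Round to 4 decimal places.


d = sqrt(r1^2 + r2^2 - 2*r1*r2*cos(t2-t1))
d = sqrt(7^2 + 11^2 - 2*7*11*cos(60-180)) = 15.7162

15.7162


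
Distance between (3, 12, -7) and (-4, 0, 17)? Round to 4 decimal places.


d = sqrt((-4-3)^2 + (0-12)^2 + (17--7)^2) = 27.7308

27.7308


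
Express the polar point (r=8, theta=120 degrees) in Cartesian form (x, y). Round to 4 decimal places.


x = 8 * cos(120) = -4
y = 8 * sin(120) = 6.9282

(-4, 6.9282)


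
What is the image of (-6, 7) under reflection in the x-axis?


Reflection across x-axis: (x, y) -> (x, -y)
(-6, 7) -> (-6, -7)

(-6, -7)


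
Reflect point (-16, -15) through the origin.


Reflection through origin: (x, y) -> (-x, -y)
(-16, -15) -> (16, 15)

(16, 15)


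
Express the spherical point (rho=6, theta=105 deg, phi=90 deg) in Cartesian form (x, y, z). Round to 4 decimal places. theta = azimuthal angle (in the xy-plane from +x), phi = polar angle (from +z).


x = 6 * sin(90) * cos(105) = -1.5529
y = 6 * sin(90) * sin(105) = 5.7956
z = 6 * cos(90) = 0

(-1.5529, 5.7956, 0)


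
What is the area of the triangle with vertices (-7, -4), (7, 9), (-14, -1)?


Area = |x1(y2-y3) + x2(y3-y1) + x3(y1-y2)| / 2
= |-7*(9--1) + 7*(-1--4) + -14*(-4-9)| / 2
= 66.5

66.5


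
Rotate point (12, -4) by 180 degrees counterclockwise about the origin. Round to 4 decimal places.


x' = 12*cos(180) - -4*sin(180) = -12
y' = 12*sin(180) + -4*cos(180) = 4

(-12, 4)


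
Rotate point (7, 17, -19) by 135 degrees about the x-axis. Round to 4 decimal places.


x' = 7
y' = 17*cos(135) - -19*sin(135) = 1.4142
z' = 17*sin(135) + -19*cos(135) = 25.4558

(7, 1.4142, 25.4558)


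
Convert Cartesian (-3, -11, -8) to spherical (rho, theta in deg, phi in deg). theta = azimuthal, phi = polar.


rho = sqrt((-3)^2 + (-11)^2 + (-8)^2) = 13.9284
theta = atan2(-11, -3) = 254.7449 deg
phi = acos(-8/13.9284) = 125.0553 deg

rho = 13.9284, theta = 254.7449 deg, phi = 125.0553 deg


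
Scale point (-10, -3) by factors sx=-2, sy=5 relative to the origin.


Scaling: (x*sx, y*sy) = (-10*-2, -3*5) = (20, -15)

(20, -15)


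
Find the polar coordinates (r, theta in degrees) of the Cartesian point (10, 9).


r = sqrt(10^2 + 9^2) = 13.4536
theta = atan2(9, 10) = 41.9872 degrees

r = 13.4536, theta = 41.9872 degrees


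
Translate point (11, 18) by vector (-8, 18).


Translation: (x+dx, y+dy) = (11+-8, 18+18) = (3, 36)

(3, 36)


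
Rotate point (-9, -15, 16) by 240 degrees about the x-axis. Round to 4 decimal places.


x' = -9
y' = -15*cos(240) - 16*sin(240) = 21.3564
z' = -15*sin(240) + 16*cos(240) = 4.9904

(-9, 21.3564, 4.9904)


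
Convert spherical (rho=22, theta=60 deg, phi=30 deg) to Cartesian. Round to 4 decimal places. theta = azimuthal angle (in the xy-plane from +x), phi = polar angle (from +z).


x = 22 * sin(30) * cos(60) = 5.5
y = 22 * sin(30) * sin(60) = 9.5263
z = 22 * cos(30) = 19.0526

(5.5, 9.5263, 19.0526)


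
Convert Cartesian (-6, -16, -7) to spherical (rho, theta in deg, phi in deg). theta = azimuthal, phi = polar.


rho = sqrt((-6)^2 + (-16)^2 + (-7)^2) = 18.4662
theta = atan2(-16, -6) = 249.444 deg
phi = acos(-7/18.4662) = 112.2762 deg

rho = 18.4662, theta = 249.444 deg, phi = 112.2762 deg


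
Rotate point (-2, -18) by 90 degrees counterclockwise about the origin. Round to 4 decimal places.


x' = -2*cos(90) - -18*sin(90) = 18
y' = -2*sin(90) + -18*cos(90) = -2

(18, -2)


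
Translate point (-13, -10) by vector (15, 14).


Translation: (x+dx, y+dy) = (-13+15, -10+14) = (2, 4)

(2, 4)


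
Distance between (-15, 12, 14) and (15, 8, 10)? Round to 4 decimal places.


d = sqrt((15--15)^2 + (8-12)^2 + (10-14)^2) = 30.5287

30.5287


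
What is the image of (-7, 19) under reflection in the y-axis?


Reflection across y-axis: (x, y) -> (-x, y)
(-7, 19) -> (7, 19)

(7, 19)


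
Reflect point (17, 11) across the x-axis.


Reflection across x-axis: (x, y) -> (x, -y)
(17, 11) -> (17, -11)

(17, -11)


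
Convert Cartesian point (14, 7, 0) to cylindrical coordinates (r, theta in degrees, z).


r = sqrt(14^2 + 7^2) = 15.6525
theta = atan2(7, 14) = 26.5651 deg
z = 0

r = 15.6525, theta = 26.5651 deg, z = 0


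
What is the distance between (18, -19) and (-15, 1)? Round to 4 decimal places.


d = sqrt((-15-18)^2 + (1--19)^2) = 38.5876

38.5876


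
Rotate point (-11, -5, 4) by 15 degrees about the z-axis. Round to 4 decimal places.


x' = -11*cos(15) - -5*sin(15) = -9.3311
y' = -11*sin(15) + -5*cos(15) = -7.6766
z' = 4

(-9.3311, -7.6766, 4)


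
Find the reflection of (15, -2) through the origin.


Reflection through origin: (x, y) -> (-x, -y)
(15, -2) -> (-15, 2)

(-15, 2)


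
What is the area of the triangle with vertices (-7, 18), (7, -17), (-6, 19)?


Area = |x1(y2-y3) + x2(y3-y1) + x3(y1-y2)| / 2
= |-7*(-17-19) + 7*(19-18) + -6*(18--17)| / 2
= 24.5

24.5


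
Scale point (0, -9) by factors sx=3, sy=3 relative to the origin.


Scaling: (x*sx, y*sy) = (0*3, -9*3) = (0, -27)

(0, -27)


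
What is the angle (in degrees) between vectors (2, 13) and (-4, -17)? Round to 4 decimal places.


dot = 2*-4 + 13*-17 = -229
|u| = 13.1529, |v| = 17.4642
cos(angle) = -0.9969
angle = 175.5056 degrees

175.5056 degrees


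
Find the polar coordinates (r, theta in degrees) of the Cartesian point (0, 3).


r = sqrt(0^2 + 3^2) = 3
theta = atan2(3, 0) = 90 degrees

r = 3, theta = 90 degrees


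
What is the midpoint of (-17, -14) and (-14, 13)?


Midpoint = ((-17+-14)/2, (-14+13)/2) = (-15.5, -0.5)

(-15.5, -0.5)


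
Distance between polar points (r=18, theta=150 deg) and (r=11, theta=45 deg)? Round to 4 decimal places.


d = sqrt(r1^2 + r2^2 - 2*r1*r2*cos(t2-t1))
d = sqrt(18^2 + 11^2 - 2*18*11*cos(45-150)) = 23.3986

23.3986


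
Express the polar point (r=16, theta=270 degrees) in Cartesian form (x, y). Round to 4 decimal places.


x = 16 * cos(270) = 0
y = 16 * sin(270) = -16

(0, -16)


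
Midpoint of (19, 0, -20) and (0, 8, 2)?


Midpoint = ((19+0)/2, (0+8)/2, (-20+2)/2) = (9.5, 4, -9)

(9.5, 4, -9)


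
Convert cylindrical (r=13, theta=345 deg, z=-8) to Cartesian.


x = 13 * cos(345) = 12.557
y = 13 * sin(345) = -3.3646
z = -8

(12.557, -3.3646, -8)


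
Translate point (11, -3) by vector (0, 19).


Translation: (x+dx, y+dy) = (11+0, -3+19) = (11, 16)

(11, 16)


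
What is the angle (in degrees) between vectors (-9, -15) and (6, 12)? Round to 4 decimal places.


dot = -9*6 + -15*12 = -234
|u| = 17.4929, |v| = 13.4164
cos(angle) = -0.9971
angle = 175.6013 degrees

175.6013 degrees


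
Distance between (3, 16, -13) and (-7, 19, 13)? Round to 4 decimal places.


d = sqrt((-7-3)^2 + (19-16)^2 + (13--13)^2) = 28.0179

28.0179


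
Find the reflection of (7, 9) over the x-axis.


Reflection across x-axis: (x, y) -> (x, -y)
(7, 9) -> (7, -9)

(7, -9)


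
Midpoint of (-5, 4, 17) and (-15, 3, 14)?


Midpoint = ((-5+-15)/2, (4+3)/2, (17+14)/2) = (-10, 3.5, 15.5)

(-10, 3.5, 15.5)


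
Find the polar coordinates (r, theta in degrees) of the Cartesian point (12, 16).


r = sqrt(12^2 + 16^2) = 20
theta = atan2(16, 12) = 53.1301 degrees

r = 20, theta = 53.1301 degrees


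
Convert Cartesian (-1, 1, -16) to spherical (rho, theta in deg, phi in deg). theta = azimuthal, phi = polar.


rho = sqrt((-1)^2 + 1^2 + (-16)^2) = 16.0624
theta = atan2(1, -1) = 135 deg
phi = acos(-16/16.0624) = 174.9488 deg

rho = 16.0624, theta = 135 deg, phi = 174.9488 deg


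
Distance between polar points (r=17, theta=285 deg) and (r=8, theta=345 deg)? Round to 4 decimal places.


d = sqrt(r1^2 + r2^2 - 2*r1*r2*cos(t2-t1))
d = sqrt(17^2 + 8^2 - 2*17*8*cos(345-285)) = 14.7309

14.7309


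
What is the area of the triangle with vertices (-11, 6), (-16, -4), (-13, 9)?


Area = |x1(y2-y3) + x2(y3-y1) + x3(y1-y2)| / 2
= |-11*(-4-9) + -16*(9-6) + -13*(6--4)| / 2
= 17.5

17.5


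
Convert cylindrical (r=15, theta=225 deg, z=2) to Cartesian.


x = 15 * cos(225) = -10.6066
y = 15 * sin(225) = -10.6066
z = 2

(-10.6066, -10.6066, 2)


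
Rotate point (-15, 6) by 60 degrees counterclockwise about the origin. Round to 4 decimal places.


x' = -15*cos(60) - 6*sin(60) = -12.6962
y' = -15*sin(60) + 6*cos(60) = -9.9904

(-12.6962, -9.9904)


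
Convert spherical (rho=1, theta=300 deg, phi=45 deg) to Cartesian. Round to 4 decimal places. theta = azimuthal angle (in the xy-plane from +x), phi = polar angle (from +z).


x = 1 * sin(45) * cos(300) = 0.3536
y = 1 * sin(45) * sin(300) = -0.6124
z = 1 * cos(45) = 0.7071

(0.3536, -0.6124, 0.7071)


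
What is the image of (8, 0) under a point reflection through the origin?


Reflection through origin: (x, y) -> (-x, -y)
(8, 0) -> (-8, 0)

(-8, 0)


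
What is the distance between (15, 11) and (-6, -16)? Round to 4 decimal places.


d = sqrt((-6-15)^2 + (-16-11)^2) = 34.2053

34.2053


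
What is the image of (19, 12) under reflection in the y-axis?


Reflection across y-axis: (x, y) -> (-x, y)
(19, 12) -> (-19, 12)

(-19, 12)


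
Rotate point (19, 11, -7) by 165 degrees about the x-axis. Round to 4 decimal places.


x' = 19
y' = 11*cos(165) - -7*sin(165) = -8.8135
z' = 11*sin(165) + -7*cos(165) = 9.6085

(19, -8.8135, 9.6085)


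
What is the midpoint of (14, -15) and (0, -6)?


Midpoint = ((14+0)/2, (-15+-6)/2) = (7, -10.5)

(7, -10.5)


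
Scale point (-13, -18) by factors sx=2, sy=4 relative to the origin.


Scaling: (x*sx, y*sy) = (-13*2, -18*4) = (-26, -72)

(-26, -72)


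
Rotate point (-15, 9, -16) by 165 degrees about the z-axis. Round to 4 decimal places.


x' = -15*cos(165) - 9*sin(165) = 12.1595
y' = -15*sin(165) + 9*cos(165) = -12.5756
z' = -16

(12.1595, -12.5756, -16)


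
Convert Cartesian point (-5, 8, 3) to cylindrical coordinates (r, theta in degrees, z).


r = sqrt((-5)^2 + 8^2) = 9.434
theta = atan2(8, -5) = 122.0054 deg
z = 3

r = 9.434, theta = 122.0054 deg, z = 3


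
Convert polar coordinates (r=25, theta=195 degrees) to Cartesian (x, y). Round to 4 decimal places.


x = 25 * cos(195) = -24.1481
y = 25 * sin(195) = -6.4705

(-24.1481, -6.4705)


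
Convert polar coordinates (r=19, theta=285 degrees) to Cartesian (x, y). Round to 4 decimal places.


x = 19 * cos(285) = 4.9176
y = 19 * sin(285) = -18.3526

(4.9176, -18.3526)


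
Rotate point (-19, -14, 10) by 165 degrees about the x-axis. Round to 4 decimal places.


x' = -19
y' = -14*cos(165) - 10*sin(165) = 10.9348
z' = -14*sin(165) + 10*cos(165) = -13.2827

(-19, 10.9348, -13.2827)


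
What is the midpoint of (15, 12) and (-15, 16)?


Midpoint = ((15+-15)/2, (12+16)/2) = (0, 14)

(0, 14)


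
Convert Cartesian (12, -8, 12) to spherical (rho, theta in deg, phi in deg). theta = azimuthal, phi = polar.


rho = sqrt(12^2 + (-8)^2 + 12^2) = 18.7617
theta = atan2(-8, 12) = 326.3099 deg
phi = acos(12/18.7617) = 50.2378 deg

rho = 18.7617, theta = 326.3099 deg, phi = 50.2378 deg


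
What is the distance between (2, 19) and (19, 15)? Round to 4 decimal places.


d = sqrt((19-2)^2 + (15-19)^2) = 17.4642

17.4642


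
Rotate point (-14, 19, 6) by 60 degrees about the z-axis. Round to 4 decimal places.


x' = -14*cos(60) - 19*sin(60) = -23.4545
y' = -14*sin(60) + 19*cos(60) = -2.6244
z' = 6

(-23.4545, -2.6244, 6)


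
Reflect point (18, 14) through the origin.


Reflection through origin: (x, y) -> (-x, -y)
(18, 14) -> (-18, -14)

(-18, -14)


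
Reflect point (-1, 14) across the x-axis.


Reflection across x-axis: (x, y) -> (x, -y)
(-1, 14) -> (-1, -14)

(-1, -14)


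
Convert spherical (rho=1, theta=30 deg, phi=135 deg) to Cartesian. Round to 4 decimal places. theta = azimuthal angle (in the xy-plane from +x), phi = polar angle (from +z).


x = 1 * sin(135) * cos(30) = 0.6124
y = 1 * sin(135) * sin(30) = 0.3536
z = 1 * cos(135) = -0.7071

(0.6124, 0.3536, -0.7071)


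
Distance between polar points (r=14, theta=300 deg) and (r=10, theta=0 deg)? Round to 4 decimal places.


d = sqrt(r1^2 + r2^2 - 2*r1*r2*cos(t2-t1))
d = sqrt(14^2 + 10^2 - 2*14*10*cos(0-300)) = 12.49

12.49


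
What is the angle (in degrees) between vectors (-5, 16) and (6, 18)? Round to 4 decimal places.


dot = -5*6 + 16*18 = 258
|u| = 16.7631, |v| = 18.9737
cos(angle) = 0.8112
angle = 35.789 degrees

35.789 degrees


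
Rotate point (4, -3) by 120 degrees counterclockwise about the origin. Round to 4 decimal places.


x' = 4*cos(120) - -3*sin(120) = 0.5981
y' = 4*sin(120) + -3*cos(120) = 4.9641

(0.5981, 4.9641)


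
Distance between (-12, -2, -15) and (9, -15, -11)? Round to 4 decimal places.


d = sqrt((9--12)^2 + (-15--2)^2 + (-11--15)^2) = 25.02

25.02


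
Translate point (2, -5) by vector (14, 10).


Translation: (x+dx, y+dy) = (2+14, -5+10) = (16, 5)

(16, 5)


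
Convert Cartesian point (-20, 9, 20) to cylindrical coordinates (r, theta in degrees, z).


r = sqrt((-20)^2 + 9^2) = 21.9317
theta = atan2(9, -20) = 155.7723 deg
z = 20

r = 21.9317, theta = 155.7723 deg, z = 20


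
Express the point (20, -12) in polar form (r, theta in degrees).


r = sqrt(20^2 + (-12)^2) = 23.3238
theta = atan2(-12, 20) = 329.0362 degrees

r = 23.3238, theta = 329.0362 degrees


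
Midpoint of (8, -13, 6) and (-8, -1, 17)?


Midpoint = ((8+-8)/2, (-13+-1)/2, (6+17)/2) = (0, -7, 11.5)

(0, -7, 11.5)


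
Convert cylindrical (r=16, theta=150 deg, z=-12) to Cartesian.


x = 16 * cos(150) = -13.8564
y = 16 * sin(150) = 8
z = -12

(-13.8564, 8, -12)


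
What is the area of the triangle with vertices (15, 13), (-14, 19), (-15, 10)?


Area = |x1(y2-y3) + x2(y3-y1) + x3(y1-y2)| / 2
= |15*(19-10) + -14*(10-13) + -15*(13-19)| / 2
= 133.5

133.5


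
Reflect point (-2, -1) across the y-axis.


Reflection across y-axis: (x, y) -> (-x, y)
(-2, -1) -> (2, -1)

(2, -1)


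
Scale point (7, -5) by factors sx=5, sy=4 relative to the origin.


Scaling: (x*sx, y*sy) = (7*5, -5*4) = (35, -20)

(35, -20)


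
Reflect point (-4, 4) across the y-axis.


Reflection across y-axis: (x, y) -> (-x, y)
(-4, 4) -> (4, 4)

(4, 4)


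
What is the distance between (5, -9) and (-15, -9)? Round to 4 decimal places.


d = sqrt((-15-5)^2 + (-9--9)^2) = 20

20


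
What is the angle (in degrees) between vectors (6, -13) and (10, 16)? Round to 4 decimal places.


dot = 6*10 + -13*16 = -148
|u| = 14.3178, |v| = 18.868
cos(angle) = -0.5478
angle = 123.2195 degrees

123.2195 degrees


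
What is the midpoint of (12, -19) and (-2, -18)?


Midpoint = ((12+-2)/2, (-19+-18)/2) = (5, -18.5)

(5, -18.5)


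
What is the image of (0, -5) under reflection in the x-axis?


Reflection across x-axis: (x, y) -> (x, -y)
(0, -5) -> (0, 5)

(0, 5)


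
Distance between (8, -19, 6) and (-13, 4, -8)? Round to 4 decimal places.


d = sqrt((-13-8)^2 + (4--19)^2 + (-8-6)^2) = 34.1467

34.1467


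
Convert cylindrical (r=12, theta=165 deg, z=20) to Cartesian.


x = 12 * cos(165) = -11.5911
y = 12 * sin(165) = 3.1058
z = 20

(-11.5911, 3.1058, 20)


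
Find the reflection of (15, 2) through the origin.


Reflection through origin: (x, y) -> (-x, -y)
(15, 2) -> (-15, -2)

(-15, -2)


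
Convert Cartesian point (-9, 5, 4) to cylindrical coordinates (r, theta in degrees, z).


r = sqrt((-9)^2 + 5^2) = 10.2956
theta = atan2(5, -9) = 150.9454 deg
z = 4

r = 10.2956, theta = 150.9454 deg, z = 4
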